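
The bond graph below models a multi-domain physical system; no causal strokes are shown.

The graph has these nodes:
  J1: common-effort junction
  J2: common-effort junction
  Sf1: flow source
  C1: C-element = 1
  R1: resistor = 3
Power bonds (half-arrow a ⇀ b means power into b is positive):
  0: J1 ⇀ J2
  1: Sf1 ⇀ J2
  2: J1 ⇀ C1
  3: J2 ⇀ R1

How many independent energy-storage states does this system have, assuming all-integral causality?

b1 stroke→Sf1  (source Sf1 imposes f)
b2 stroke→J1  (C1 outputs effort q/C1)
b0 stroke→J2  (0-jn J1 has e-setter on 2)
b3 stroke→R1  (common-e at J2 fixed by 0)

1  (C1 all integral)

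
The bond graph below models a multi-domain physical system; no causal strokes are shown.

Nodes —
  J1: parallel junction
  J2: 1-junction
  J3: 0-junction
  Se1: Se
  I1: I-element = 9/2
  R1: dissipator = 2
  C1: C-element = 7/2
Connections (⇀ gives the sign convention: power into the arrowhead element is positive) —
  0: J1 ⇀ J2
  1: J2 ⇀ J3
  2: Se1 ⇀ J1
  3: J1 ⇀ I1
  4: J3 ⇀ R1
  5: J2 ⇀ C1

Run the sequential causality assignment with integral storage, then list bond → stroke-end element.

bond 0 stroke at J2
bond 1 stroke at J3
bond 2 stroke at J1
bond 3 stroke at I1
bond 4 stroke at R1
bond 5 stroke at J2

#2 →J1  (Se1 (Se) sets effort on bond)
#0 →J2  (0-jn J1 has e-setter on 2)
#3 →I1  (J1 effort already set via bond 2)
#5 →J2  (C1 outputs effort q/C1)
#1 →J3  (only one flow-in slot at J2)
#4 →R1  (common-e at J3 fixed by 1)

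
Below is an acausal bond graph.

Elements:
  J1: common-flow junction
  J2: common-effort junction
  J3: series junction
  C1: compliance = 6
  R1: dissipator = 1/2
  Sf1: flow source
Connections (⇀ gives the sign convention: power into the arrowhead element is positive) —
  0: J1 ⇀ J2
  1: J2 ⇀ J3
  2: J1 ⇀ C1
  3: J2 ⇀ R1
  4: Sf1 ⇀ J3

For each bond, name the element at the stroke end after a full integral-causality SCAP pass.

bond 0 stroke→J2
bond 1 stroke→J3
bond 2 stroke→J1
bond 3 stroke→R1
bond 4 stroke→Sf1

b4 stroke→Sf1  (source Sf1 imposes f)
b1 stroke→J3  (common-f at J3 fixed by 4)
b2 stroke→J1  (C1: C, integral causality)
b0 stroke→J2  (closing 1-jn rule on J1)
b3 stroke→R1  (J2: bond 0 brought effort, rest push out)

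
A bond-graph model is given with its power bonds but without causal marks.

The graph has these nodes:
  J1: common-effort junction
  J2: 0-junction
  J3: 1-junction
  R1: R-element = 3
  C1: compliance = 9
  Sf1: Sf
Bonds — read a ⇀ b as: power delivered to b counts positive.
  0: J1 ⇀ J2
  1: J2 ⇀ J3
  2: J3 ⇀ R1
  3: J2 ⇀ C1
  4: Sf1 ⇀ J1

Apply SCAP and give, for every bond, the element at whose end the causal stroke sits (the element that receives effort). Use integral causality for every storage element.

bond 4 stroke→Sf1  (Sf1 fixes flow; stroke at Sf1)
bond 0 stroke→J1  (only one effort-in slot at J1)
bond 3 stroke→J2  (C1 outputs effort q/C1)
bond 1 stroke→J3  (J2: bond 3 brought effort, rest push out)
bond 2 stroke→R1  (only one flow-in slot at J3)

bond 0 stroke→J1
bond 1 stroke→J3
bond 2 stroke→R1
bond 3 stroke→J2
bond 4 stroke→Sf1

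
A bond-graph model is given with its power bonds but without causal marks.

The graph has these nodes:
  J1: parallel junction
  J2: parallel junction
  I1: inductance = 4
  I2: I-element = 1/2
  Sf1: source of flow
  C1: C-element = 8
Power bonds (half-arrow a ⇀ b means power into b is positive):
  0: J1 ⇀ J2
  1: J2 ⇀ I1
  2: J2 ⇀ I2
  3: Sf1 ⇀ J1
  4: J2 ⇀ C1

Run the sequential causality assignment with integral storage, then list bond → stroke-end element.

β0 stroke at J1
β1 stroke at I1
β2 stroke at I2
β3 stroke at Sf1
β4 stroke at J2

b3 stroke at Sf1  (Sf1 fixes flow; stroke at Sf1)
b0 stroke at J1  (J1: last free bond brings effort in)
b1 stroke at I1  (I1: I, integral causality)
b2 stroke at I2  (I2 integral (f out))
b4 stroke at J2  (J2: last free bond brings effort in)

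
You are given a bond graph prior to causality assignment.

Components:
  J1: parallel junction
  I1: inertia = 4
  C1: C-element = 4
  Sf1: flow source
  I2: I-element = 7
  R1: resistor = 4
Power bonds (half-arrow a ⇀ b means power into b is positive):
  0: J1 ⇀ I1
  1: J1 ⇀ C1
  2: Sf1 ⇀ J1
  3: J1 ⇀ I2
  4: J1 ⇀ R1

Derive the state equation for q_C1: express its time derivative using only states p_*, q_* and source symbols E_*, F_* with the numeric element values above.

dq_C1/dt = F_Sf1 - p_I1/4 - p_I2/7 - q_C1/16

β2 |Sf1  (source Sf1 imposes f)
β0 |I1  (I1: I, integral causality)
β1 |J1  (C1: C, integral causality)
β3 |I2  (J1: bond 1 brought effort, rest push out)
β4 |R1  (0-jn J1 has e-setter on 1)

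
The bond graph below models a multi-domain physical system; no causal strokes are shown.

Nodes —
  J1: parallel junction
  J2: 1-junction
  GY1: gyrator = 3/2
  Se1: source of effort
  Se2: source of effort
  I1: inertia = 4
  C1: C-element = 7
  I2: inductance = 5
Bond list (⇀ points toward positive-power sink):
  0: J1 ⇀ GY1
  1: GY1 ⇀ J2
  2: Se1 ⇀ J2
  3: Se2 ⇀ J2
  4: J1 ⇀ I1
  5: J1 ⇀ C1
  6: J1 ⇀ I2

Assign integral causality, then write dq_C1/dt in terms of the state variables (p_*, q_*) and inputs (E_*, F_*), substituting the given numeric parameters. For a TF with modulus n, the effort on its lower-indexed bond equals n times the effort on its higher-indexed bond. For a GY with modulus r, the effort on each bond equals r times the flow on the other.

#2 →J2  (Se1 (Se) sets effort on bond)
#3 →J2  (Se2 fixes effort; stroke away)
#1 →GY1  (J2 needs exactly one f-in)
#0 →GY1  (GY1 both-in/both-out from 1)
#4 →I1  (I1 integral (f out))
#5 →J1  (C1 integral (e out))
#6 →I2  (0-jn J1 has e-setter on 5)

dq_C1/dt = 2*E_Se1/3 + 2*E_Se2/3 - p_I1/4 - p_I2/5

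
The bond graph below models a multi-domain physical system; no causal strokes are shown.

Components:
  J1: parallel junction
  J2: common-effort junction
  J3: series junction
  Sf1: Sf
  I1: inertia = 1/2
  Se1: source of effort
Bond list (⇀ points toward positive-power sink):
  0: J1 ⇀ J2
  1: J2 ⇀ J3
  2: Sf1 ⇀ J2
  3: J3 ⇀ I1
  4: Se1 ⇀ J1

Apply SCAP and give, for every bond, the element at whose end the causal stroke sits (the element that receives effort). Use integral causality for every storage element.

bond 0 →J2
bond 1 →J3
bond 2 →Sf1
bond 3 →I1
bond 4 →J1

bond 2 stroke→Sf1  (Sf1 fixes flow; stroke at Sf1)
bond 4 stroke→J1  (source Se1 imposes e)
bond 0 stroke→J2  (0-jn J1 has e-setter on 4)
bond 1 stroke→J3  (0-jn J2 has e-setter on 0)
bond 3 stroke→I1  (only one flow-in slot at J3)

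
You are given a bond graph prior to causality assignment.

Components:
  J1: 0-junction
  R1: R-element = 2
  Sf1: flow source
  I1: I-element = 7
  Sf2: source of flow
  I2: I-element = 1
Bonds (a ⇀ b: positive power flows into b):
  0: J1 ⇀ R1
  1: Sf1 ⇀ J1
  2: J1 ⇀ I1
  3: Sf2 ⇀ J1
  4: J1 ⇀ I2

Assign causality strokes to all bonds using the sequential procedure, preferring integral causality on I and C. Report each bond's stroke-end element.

#0 →J1
#1 →Sf1
#2 →I1
#3 →Sf2
#4 →I2

b1 |Sf1  (Sf1 fixes flow; stroke at Sf1)
b3 |Sf2  (source Sf2 imposes f)
b2 |I1  (I1 outputs flow p/I1)
b4 |I2  (prefer integral on I2)
b0 |J1  (closing 0-jn rule on J1)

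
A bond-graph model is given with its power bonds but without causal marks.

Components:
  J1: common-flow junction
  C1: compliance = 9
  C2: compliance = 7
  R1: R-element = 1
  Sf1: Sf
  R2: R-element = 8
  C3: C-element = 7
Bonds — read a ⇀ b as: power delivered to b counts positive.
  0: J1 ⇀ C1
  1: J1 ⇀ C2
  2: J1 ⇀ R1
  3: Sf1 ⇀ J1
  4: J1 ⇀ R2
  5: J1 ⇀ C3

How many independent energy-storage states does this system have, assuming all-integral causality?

bond 3 →Sf1  (source Sf1 imposes f)
bond 0 →J1  (common-f at J1 fixed by 3)
bond 1 →J1  (1-jn J1 has f-setter on 3)
bond 2 →J1  (1-jn J1 has f-setter on 3)
bond 4 →J1  (1-jn J1 has f-setter on 3)
bond 5 →J1  (J1 flow already set via bond 3)

3  (C1, C2, C3 all integral)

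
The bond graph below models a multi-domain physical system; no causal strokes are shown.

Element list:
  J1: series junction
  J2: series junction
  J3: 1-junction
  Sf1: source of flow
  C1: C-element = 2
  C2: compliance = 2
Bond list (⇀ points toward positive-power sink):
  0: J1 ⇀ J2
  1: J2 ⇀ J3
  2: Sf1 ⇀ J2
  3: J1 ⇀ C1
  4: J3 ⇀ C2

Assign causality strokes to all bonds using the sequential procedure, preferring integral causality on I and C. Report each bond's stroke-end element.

bond 0 |J2
bond 1 |J2
bond 2 |Sf1
bond 3 |J1
bond 4 |J3

#2 stroke at Sf1  (Sf1 fixes flow; stroke at Sf1)
#0 stroke at J2  (1-jn J2 has f-setter on 2)
#1 stroke at J2  (common-f at J2 fixed by 2)
#4 stroke at J3  (common-f at J3 fixed by 1)
#3 stroke at J1  (J1: bond 0 brought flow, rest push out)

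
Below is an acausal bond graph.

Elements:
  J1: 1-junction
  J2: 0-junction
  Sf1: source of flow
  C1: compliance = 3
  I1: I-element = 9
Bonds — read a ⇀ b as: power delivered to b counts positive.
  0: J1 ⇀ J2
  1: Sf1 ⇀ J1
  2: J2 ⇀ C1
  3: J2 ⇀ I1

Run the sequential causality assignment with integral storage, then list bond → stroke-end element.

β1 →Sf1  (Sf1 (Sf) sets flow on bond)
β0 →J1  (1-jn J1 has f-setter on 1)
β2 →J2  (C1 outputs effort q/C1)
β3 →I1  (J2 effort already set via bond 2)

bond 0 stroke at J1
bond 1 stroke at Sf1
bond 2 stroke at J2
bond 3 stroke at I1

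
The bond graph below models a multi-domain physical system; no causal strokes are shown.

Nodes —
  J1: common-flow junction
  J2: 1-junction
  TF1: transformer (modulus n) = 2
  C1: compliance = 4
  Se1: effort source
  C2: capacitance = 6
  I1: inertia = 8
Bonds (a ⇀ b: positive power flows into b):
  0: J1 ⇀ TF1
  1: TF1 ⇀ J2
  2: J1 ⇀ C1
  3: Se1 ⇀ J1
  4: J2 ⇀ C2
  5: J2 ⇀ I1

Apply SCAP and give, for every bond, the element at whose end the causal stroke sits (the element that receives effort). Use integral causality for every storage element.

bond 0 stroke at TF1
bond 1 stroke at J2
bond 2 stroke at J1
bond 3 stroke at J1
bond 4 stroke at J2
bond 5 stroke at I1

b3 |J1  (Se1 fixes effort; stroke away)
b2 |J1  (C1 outputs effort q/C1)
b0 |TF1  (only one flow-in slot at J1)
b1 |J2  (through TF1, causality passes straight; one stroke at TF1)
b4 |J2  (prefer integral on C2)
b5 |I1  (only one flow-in slot at J2)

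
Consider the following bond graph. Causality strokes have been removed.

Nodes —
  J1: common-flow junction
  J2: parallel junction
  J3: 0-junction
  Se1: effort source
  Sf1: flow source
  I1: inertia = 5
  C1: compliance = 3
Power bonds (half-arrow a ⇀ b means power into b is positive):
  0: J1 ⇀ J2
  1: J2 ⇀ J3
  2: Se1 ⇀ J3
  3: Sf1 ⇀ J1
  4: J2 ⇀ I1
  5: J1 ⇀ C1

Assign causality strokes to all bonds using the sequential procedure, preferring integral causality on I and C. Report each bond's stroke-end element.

#2 stroke→J3  (Se1: effort source, stroke at far end)
#3 stroke→Sf1  (Sf1 (Sf) sets flow on bond)
#0 stroke→J1  (1-jn J1 has f-setter on 3)
#5 stroke→J1  (J1 flow already set via bond 3)
#1 stroke→J2  (J3: bond 2 brought effort, rest push out)
#4 stroke→I1  (J2: bond 1 brought effort, rest push out)

b0 |J1
b1 |J2
b2 |J3
b3 |Sf1
b4 |I1
b5 |J1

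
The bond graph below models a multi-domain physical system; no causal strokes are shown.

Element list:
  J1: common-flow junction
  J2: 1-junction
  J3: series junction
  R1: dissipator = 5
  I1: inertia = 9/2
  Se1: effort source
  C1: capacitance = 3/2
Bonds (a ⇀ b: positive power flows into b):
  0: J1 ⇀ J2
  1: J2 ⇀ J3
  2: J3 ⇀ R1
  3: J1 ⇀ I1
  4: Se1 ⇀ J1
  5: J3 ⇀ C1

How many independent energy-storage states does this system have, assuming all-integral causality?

2  (C1, I1 all integral)

β4 stroke→J1  (Se1 fixes effort; stroke away)
β3 stroke→I1  (prefer integral on I1)
β0 stroke→J1  (common-f at J1 fixed by 3)
β1 stroke→J2  (J2 flow already set via bond 0)
β2 stroke→J3  (J3 flow already set via bond 1)
β5 stroke→J3  (J3: bond 1 brought flow, rest push out)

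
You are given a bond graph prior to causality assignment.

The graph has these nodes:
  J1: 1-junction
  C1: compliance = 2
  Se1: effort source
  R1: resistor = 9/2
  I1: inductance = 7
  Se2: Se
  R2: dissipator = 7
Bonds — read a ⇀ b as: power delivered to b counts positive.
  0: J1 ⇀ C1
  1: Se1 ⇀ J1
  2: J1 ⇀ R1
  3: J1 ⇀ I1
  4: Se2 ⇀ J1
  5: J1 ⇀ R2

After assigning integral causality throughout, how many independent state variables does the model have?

2  (C1, I1 all integral)

bond 1 →J1  (source Se1 imposes e)
bond 4 →J1  (Se2: effort source, stroke at far end)
bond 0 →J1  (C1 integral (e out))
bond 3 →I1  (I1 outputs flow p/I1)
bond 2 →J1  (1-jn J1 has f-setter on 3)
bond 5 →J1  (J1: bond 3 brought flow, rest push out)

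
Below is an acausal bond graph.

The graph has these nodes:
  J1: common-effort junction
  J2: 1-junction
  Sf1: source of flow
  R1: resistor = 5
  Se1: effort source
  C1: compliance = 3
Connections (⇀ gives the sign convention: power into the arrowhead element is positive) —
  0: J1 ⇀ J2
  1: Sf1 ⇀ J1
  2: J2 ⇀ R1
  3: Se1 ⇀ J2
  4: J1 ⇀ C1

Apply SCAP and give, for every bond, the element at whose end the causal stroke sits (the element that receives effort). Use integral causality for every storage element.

b0 →J2
b1 →Sf1
b2 →R1
b3 →J2
b4 →J1

b1 →Sf1  (source Sf1 imposes f)
b3 →J2  (Se1 fixes effort; stroke away)
b4 →J1  (prefer integral on C1)
b0 →J2  (J1 effort already set via bond 4)
b2 →R1  (J2 needs exactly one f-in)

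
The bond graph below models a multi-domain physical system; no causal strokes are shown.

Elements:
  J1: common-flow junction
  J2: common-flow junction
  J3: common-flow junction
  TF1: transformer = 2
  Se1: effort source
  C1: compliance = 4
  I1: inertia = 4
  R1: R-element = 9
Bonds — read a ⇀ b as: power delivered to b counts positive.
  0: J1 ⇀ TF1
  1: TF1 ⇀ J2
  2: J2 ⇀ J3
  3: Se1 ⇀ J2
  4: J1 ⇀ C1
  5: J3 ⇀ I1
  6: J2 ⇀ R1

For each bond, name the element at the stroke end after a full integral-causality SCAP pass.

b3 stroke at J2  (Se1 fixes effort; stroke away)
b4 stroke at J1  (prefer integral on C1)
b0 stroke at TF1  (closing 1-jn rule on J1)
b1 stroke at J2  (TF1 one-in-one-out from 0)
b5 stroke at I1  (prefer integral on I1)
b2 stroke at J3  (1-jn J3 has f-setter on 5)
b6 stroke at J2  (common-f at J2 fixed by 2)

#0 →TF1
#1 →J2
#2 →J3
#3 →J2
#4 →J1
#5 →I1
#6 →J2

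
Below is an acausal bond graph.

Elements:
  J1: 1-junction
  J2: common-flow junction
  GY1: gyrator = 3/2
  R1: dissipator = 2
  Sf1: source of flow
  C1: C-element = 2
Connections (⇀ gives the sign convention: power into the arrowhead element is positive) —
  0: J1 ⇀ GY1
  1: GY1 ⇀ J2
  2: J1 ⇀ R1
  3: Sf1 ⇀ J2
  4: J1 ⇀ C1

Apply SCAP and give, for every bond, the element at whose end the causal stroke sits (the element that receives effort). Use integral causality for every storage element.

#0 →J1
#1 →J2
#2 →R1
#3 →Sf1
#4 →J1

#3 stroke at Sf1  (Sf1 fixes flow; stroke at Sf1)
#1 stroke at J2  (common-f at J2 fixed by 3)
#0 stroke at J1  (GY GY1: same side as bond 1)
#4 stroke at J1  (prefer integral on C1)
#2 stroke at R1  (J1: last free bond brings flow in)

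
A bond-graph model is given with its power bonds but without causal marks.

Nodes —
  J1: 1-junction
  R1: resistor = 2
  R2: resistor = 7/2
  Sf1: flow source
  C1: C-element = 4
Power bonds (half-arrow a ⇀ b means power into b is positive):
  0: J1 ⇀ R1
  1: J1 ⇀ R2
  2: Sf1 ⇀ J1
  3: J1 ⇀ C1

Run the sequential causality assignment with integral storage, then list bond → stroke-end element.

#0 stroke at J1
#1 stroke at J1
#2 stroke at Sf1
#3 stroke at J1

β2 |Sf1  (Sf1 (Sf) sets flow on bond)
β0 |J1  (common-f at J1 fixed by 2)
β1 |J1  (common-f at J1 fixed by 2)
β3 |J1  (common-f at J1 fixed by 2)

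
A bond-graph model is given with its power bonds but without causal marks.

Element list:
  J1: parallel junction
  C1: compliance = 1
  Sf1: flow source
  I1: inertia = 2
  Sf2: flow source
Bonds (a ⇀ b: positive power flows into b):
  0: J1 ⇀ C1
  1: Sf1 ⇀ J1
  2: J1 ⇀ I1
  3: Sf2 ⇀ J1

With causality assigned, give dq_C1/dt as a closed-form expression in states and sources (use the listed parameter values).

dq_C1/dt = F_Sf1 + F_Sf2 - p_I1/2

bond 1 |Sf1  (source Sf1 imposes f)
bond 3 |Sf2  (source Sf2 imposes f)
bond 0 |J1  (prefer integral on C1)
bond 2 |I1  (J1: bond 0 brought effort, rest push out)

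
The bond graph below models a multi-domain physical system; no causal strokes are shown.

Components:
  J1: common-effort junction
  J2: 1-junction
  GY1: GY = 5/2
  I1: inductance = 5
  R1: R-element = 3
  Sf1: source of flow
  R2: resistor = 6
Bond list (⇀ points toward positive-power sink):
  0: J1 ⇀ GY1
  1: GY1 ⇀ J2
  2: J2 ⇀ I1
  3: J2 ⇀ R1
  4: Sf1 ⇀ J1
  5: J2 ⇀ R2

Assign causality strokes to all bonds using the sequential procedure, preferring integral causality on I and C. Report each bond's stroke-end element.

b0 →J1
b1 →J2
b2 →I1
b3 →J2
b4 →Sf1
b5 →J2

bond 4 →Sf1  (source Sf1 imposes f)
bond 0 →J1  (J1 needs exactly one e-in)
bond 1 →J2  (GY GY1: same side as bond 0)
bond 2 →I1  (prefer integral on I1)
bond 3 →J2  (J2 flow already set via bond 2)
bond 5 →J2  (J2 flow already set via bond 2)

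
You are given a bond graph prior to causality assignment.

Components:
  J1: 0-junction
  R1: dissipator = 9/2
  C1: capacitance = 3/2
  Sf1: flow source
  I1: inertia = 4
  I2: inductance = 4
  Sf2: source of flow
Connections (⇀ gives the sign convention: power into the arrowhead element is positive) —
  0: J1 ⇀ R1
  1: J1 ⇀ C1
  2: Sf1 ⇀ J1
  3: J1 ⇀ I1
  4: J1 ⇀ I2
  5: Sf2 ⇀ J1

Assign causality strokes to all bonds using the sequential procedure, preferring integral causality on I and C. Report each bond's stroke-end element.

bond 2 →Sf1  (Sf1 (Sf) sets flow on bond)
bond 5 →Sf2  (Sf2: flow source, stroke at near end)
bond 1 →J1  (C1: C, integral causality)
bond 0 →R1  (common-e at J1 fixed by 1)
bond 3 →I1  (0-jn J1 has e-setter on 1)
bond 4 →I2  (J1 effort already set via bond 1)

b0 stroke→R1
b1 stroke→J1
b2 stroke→Sf1
b3 stroke→I1
b4 stroke→I2
b5 stroke→Sf2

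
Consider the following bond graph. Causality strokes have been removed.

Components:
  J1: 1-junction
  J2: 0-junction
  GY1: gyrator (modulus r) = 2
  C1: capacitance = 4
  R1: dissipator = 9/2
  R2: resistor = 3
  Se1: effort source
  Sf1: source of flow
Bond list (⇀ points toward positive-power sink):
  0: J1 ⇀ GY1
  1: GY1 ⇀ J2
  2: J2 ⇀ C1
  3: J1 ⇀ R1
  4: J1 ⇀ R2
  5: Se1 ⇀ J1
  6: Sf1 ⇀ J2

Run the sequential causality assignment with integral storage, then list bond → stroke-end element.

bond 0 stroke at GY1
bond 1 stroke at GY1
bond 2 stroke at J2
bond 3 stroke at J1
bond 4 stroke at J1
bond 5 stroke at J1
bond 6 stroke at Sf1

b5 →J1  (source Se1 imposes e)
b6 →Sf1  (source Sf1 imposes f)
b2 →J2  (prefer integral on C1)
b1 →GY1  (J2 effort already set via bond 2)
b0 →GY1  (GY1: gyrator matches bond 1)
b3 →J1  (1-jn J1 has f-setter on 0)
b4 →J1  (1-jn J1 has f-setter on 0)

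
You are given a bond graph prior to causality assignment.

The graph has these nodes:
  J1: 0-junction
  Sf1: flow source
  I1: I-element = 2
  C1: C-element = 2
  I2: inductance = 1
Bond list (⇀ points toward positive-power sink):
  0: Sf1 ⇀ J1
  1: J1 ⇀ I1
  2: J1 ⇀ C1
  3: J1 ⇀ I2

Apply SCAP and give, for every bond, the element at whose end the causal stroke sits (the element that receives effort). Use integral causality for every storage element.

b0 stroke at Sf1
b1 stroke at I1
b2 stroke at J1
b3 stroke at I2

b0 stroke→Sf1  (Sf1 fixes flow; stroke at Sf1)
b1 stroke→I1  (I1: I, integral causality)
b2 stroke→J1  (C1: C, integral causality)
b3 stroke→I2  (0-jn J1 has e-setter on 2)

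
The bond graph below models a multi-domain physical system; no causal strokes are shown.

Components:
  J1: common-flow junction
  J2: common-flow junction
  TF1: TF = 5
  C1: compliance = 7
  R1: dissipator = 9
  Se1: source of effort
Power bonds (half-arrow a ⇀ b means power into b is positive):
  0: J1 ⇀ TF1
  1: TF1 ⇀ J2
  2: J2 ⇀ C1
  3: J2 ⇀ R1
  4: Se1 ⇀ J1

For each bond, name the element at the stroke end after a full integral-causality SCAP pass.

b4 |J1  (Se1: effort source, stroke at far end)
b0 |TF1  (J1: last free bond brings flow in)
b1 |J2  (through TF1, causality passes straight; one stroke at TF1)
b2 |J2  (C1 outputs effort q/C1)
b3 |R1  (J2 needs exactly one f-in)

b0 →TF1
b1 →J2
b2 →J2
b3 →R1
b4 →J1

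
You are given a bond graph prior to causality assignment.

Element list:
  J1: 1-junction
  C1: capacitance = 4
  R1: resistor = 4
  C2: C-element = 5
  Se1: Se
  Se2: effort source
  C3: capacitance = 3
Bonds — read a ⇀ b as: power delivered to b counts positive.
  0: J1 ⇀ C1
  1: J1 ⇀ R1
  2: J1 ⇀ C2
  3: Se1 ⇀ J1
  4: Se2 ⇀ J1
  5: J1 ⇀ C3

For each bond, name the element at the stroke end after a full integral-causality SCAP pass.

β0 stroke at J1
β1 stroke at R1
β2 stroke at J1
β3 stroke at J1
β4 stroke at J1
β5 stroke at J1

#3 |J1  (Se1 fixes effort; stroke away)
#4 |J1  (Se2 (Se) sets effort on bond)
#0 |J1  (C1 outputs effort q/C1)
#2 |J1  (C2 integral (e out))
#5 |J1  (C3: C, integral causality)
#1 |R1  (closing 1-jn rule on J1)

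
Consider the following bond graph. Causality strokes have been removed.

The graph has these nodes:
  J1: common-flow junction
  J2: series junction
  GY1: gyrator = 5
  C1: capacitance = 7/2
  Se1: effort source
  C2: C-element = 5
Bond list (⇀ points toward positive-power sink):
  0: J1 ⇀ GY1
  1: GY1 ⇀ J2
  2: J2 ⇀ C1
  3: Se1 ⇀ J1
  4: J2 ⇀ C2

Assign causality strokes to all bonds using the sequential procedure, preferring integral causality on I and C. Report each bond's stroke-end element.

#0 →GY1
#1 →GY1
#2 →J2
#3 →J1
#4 →J2

bond 3 →J1  (Se1: effort source, stroke at far end)
bond 0 →GY1  (J1 needs exactly one f-in)
bond 1 →GY1  (GY1 both-in/both-out from 0)
bond 2 →J2  (J2 flow already set via bond 1)
bond 4 →J2  (common-f at J2 fixed by 1)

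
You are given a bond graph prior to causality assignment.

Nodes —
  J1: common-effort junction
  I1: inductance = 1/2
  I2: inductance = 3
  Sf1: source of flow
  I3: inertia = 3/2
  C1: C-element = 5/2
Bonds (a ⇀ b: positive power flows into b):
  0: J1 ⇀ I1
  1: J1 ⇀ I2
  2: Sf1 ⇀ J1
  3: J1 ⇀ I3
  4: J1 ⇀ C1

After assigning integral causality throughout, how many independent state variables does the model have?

4  (C1, I1, I2, I3 all integral)

bond 2 stroke at Sf1  (Sf1: flow source, stroke at near end)
bond 0 stroke at I1  (I1 outputs flow p/I1)
bond 1 stroke at I2  (I2 outputs flow p/I2)
bond 3 stroke at I3  (I3 outputs flow p/I3)
bond 4 stroke at J1  (only one effort-in slot at J1)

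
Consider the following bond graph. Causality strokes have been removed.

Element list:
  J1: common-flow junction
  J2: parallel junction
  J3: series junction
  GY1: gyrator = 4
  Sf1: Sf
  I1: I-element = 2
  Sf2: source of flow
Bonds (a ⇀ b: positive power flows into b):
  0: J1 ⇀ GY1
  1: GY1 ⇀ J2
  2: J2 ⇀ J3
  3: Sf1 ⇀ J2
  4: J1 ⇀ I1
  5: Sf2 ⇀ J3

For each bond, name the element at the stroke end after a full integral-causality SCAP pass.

β0 stroke at J1
β1 stroke at J2
β2 stroke at J3
β3 stroke at Sf1
β4 stroke at I1
β5 stroke at Sf2

#3 →Sf1  (Sf1 (Sf) sets flow on bond)
#5 →Sf2  (Sf2 (Sf) sets flow on bond)
#2 →J3  (J3 flow already set via bond 5)
#1 →J2  (only one effort-in slot at J2)
#0 →J1  (GY1: gyrator matches bond 1)
#4 →I1  (only one flow-in slot at J1)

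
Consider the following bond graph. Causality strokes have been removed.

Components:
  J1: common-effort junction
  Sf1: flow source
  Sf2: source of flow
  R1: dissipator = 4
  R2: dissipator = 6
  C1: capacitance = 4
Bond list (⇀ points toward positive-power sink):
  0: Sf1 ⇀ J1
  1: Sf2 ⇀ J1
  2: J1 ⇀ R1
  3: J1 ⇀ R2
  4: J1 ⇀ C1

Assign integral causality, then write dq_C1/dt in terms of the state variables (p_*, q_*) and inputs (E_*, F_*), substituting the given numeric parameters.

dq_C1/dt = F_Sf1 + F_Sf2 - 5*q_C1/48

#0 →Sf1  (Sf1: flow source, stroke at near end)
#1 →Sf2  (Sf2 (Sf) sets flow on bond)
#4 →J1  (C1 outputs effort q/C1)
#2 →R1  (0-jn J1 has e-setter on 4)
#3 →R2  (common-e at J1 fixed by 4)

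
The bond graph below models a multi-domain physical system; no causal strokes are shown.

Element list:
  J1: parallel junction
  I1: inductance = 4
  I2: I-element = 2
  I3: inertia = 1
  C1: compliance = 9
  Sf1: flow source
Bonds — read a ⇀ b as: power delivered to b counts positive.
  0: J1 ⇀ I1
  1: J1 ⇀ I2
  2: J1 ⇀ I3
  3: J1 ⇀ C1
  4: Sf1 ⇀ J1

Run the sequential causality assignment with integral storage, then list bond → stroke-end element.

#0 stroke at I1
#1 stroke at I2
#2 stroke at I3
#3 stroke at J1
#4 stroke at Sf1

β4 |Sf1  (source Sf1 imposes f)
β0 |I1  (I1 integral (f out))
β1 |I2  (I2 outputs flow p/I2)
β2 |I3  (prefer integral on I3)
β3 |J1  (J1 needs exactly one e-in)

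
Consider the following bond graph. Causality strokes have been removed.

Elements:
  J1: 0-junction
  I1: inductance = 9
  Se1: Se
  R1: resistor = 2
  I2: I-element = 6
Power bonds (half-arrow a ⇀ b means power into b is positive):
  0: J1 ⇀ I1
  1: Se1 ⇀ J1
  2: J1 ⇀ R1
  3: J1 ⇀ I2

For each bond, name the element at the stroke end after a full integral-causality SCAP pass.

β0 stroke at I1
β1 stroke at J1
β2 stroke at R1
β3 stroke at I2

b1 →J1  (source Se1 imposes e)
b0 →I1  (J1: bond 1 brought effort, rest push out)
b2 →R1  (J1 effort already set via bond 1)
b3 →I2  (J1: bond 1 brought effort, rest push out)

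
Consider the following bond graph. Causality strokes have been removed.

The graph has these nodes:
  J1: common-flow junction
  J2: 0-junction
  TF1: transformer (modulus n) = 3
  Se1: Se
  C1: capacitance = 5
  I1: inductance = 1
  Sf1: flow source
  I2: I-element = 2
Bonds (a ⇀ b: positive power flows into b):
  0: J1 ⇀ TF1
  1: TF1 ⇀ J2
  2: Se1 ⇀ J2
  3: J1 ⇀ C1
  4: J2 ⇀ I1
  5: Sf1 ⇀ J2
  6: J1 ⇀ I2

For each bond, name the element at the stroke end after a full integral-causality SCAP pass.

bond 2 |J2  (Se1 fixes effort; stroke away)
bond 5 |Sf1  (Sf1 fixes flow; stroke at Sf1)
bond 1 |TF1  (0-jn J2 has e-setter on 2)
bond 4 |I1  (J2 effort already set via bond 2)
bond 0 |J1  (TF1 one-in-one-out from 1)
bond 3 |J1  (C1 outputs effort q/C1)
bond 6 |I2  (J1: last free bond brings flow in)

b0 stroke at J1
b1 stroke at TF1
b2 stroke at J2
b3 stroke at J1
b4 stroke at I1
b5 stroke at Sf1
b6 stroke at I2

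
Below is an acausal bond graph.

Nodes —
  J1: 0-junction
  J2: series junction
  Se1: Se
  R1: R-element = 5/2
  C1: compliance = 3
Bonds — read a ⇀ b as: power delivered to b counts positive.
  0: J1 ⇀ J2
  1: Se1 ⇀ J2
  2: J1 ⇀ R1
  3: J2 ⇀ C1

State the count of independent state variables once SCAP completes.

1  (C1 all integral)

β1 stroke at J2  (Se1 (Se) sets effort on bond)
β3 stroke at J2  (C1 integral (e out))
β0 stroke at J1  (only one flow-in slot at J2)
β2 stroke at R1  (0-jn J1 has e-setter on 0)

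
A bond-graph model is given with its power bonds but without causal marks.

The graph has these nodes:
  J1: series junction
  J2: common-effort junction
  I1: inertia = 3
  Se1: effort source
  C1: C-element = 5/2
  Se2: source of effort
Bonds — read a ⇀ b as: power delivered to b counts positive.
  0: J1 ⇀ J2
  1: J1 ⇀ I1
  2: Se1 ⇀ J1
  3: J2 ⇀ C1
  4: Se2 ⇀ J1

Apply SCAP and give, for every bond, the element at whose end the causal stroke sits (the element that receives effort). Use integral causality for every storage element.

b0 stroke at J1
b1 stroke at I1
b2 stroke at J1
b3 stroke at J2
b4 stroke at J1

b2 stroke at J1  (Se1 (Se) sets effort on bond)
b4 stroke at J1  (Se2: effort source, stroke at far end)
b1 stroke at I1  (I1: I, integral causality)
b0 stroke at J1  (J1: bond 1 brought flow, rest push out)
b3 stroke at J2  (closing 0-jn rule on J2)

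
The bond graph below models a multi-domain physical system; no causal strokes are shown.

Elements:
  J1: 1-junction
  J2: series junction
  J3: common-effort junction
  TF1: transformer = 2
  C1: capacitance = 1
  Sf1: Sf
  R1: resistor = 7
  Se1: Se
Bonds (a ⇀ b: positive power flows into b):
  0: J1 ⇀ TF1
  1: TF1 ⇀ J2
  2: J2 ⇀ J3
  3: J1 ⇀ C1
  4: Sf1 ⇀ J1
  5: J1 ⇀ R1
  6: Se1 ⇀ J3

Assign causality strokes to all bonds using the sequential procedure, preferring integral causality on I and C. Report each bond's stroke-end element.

bond 0 stroke→J1
bond 1 stroke→TF1
bond 2 stroke→J2
bond 3 stroke→J1
bond 4 stroke→Sf1
bond 5 stroke→J1
bond 6 stroke→J3

bond 4 |Sf1  (Sf1: flow source, stroke at near end)
bond 6 |J3  (Se1 (Se) sets effort on bond)
bond 0 |J1  (1-jn J1 has f-setter on 4)
bond 3 |J1  (common-f at J1 fixed by 4)
bond 5 |J1  (1-jn J1 has f-setter on 4)
bond 2 |J2  (common-e at J3 fixed by 6)
bond 1 |TF1  (TF TF1: opposite of bond 0)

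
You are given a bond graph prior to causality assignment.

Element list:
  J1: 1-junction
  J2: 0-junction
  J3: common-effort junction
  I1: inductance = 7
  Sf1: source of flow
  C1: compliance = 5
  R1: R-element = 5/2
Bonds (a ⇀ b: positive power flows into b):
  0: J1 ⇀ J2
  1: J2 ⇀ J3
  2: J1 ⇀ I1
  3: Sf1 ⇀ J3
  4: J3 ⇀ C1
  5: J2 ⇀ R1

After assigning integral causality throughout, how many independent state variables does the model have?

2  (C1, I1 all integral)

b3 stroke at Sf1  (Sf1 fixes flow; stroke at Sf1)
b2 stroke at I1  (I1: I, integral causality)
b0 stroke at J1  (J1 flow already set via bond 2)
b4 stroke at J3  (C1: C, integral causality)
b1 stroke at J2  (J3 effort already set via bond 4)
b5 stroke at R1  (common-e at J2 fixed by 1)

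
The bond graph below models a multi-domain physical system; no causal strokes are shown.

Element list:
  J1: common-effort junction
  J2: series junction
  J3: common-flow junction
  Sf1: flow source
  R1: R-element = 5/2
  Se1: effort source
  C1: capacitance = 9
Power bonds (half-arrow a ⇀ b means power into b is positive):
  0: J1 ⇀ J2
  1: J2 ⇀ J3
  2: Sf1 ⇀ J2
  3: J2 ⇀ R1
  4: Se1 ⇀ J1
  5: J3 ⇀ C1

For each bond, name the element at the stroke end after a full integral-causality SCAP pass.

β0 →J2
β1 →J2
β2 →Sf1
β3 →J2
β4 →J1
β5 →J3

#2 |Sf1  (Sf1 fixes flow; stroke at Sf1)
#4 |J1  (Se1: effort source, stroke at far end)
#0 |J2  (J1 effort already set via bond 4)
#1 |J2  (common-f at J2 fixed by 2)
#3 |J2  (J2 flow already set via bond 2)
#5 |J3  (common-f at J3 fixed by 1)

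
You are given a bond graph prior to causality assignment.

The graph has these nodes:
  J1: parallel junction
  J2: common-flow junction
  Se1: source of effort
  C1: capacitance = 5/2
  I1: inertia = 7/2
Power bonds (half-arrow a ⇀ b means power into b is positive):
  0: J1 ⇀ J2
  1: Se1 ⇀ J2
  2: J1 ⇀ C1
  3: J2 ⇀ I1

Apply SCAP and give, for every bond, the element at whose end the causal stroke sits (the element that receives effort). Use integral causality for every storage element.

#0 stroke at J2
#1 stroke at J2
#2 stroke at J1
#3 stroke at I1

bond 1 →J2  (Se1: effort source, stroke at far end)
bond 2 →J1  (C1 integral (e out))
bond 0 →J2  (J1: bond 2 brought effort, rest push out)
bond 3 →I1  (J2: last free bond brings flow in)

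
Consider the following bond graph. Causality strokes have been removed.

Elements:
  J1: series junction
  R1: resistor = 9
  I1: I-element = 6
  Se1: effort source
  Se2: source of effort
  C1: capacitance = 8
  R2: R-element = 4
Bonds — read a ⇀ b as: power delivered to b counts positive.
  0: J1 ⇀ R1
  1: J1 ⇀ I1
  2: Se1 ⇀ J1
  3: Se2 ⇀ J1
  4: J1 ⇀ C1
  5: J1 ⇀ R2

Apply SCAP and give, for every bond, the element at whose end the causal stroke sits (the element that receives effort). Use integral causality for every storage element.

β2 |J1  (Se1 fixes effort; stroke away)
β3 |J1  (Se2 fixes effort; stroke away)
β1 |I1  (I1 integral (f out))
β0 |J1  (J1 flow already set via bond 1)
β4 |J1  (J1 flow already set via bond 1)
β5 |J1  (J1 flow already set via bond 1)

β0 stroke at J1
β1 stroke at I1
β2 stroke at J1
β3 stroke at J1
β4 stroke at J1
β5 stroke at J1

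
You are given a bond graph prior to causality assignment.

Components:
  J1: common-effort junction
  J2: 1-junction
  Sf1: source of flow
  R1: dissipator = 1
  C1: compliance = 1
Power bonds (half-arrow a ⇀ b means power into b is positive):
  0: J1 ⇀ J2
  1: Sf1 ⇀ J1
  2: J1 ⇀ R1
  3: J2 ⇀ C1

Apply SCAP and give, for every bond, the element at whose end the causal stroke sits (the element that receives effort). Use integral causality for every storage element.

#1 →Sf1  (Sf1 fixes flow; stroke at Sf1)
#3 →J2  (C1 integral (e out))
#0 →J1  (only one flow-in slot at J2)
#2 →R1  (common-e at J1 fixed by 0)

b0 →J1
b1 →Sf1
b2 →R1
b3 →J2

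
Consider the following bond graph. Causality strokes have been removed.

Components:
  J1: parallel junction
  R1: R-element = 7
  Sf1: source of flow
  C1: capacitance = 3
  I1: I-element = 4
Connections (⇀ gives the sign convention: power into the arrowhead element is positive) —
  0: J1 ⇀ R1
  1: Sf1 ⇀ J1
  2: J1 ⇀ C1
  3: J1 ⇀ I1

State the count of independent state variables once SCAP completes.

2  (C1, I1 all integral)

#1 |Sf1  (Sf1 fixes flow; stroke at Sf1)
#2 |J1  (C1: C, integral causality)
#0 |R1  (common-e at J1 fixed by 2)
#3 |I1  (common-e at J1 fixed by 2)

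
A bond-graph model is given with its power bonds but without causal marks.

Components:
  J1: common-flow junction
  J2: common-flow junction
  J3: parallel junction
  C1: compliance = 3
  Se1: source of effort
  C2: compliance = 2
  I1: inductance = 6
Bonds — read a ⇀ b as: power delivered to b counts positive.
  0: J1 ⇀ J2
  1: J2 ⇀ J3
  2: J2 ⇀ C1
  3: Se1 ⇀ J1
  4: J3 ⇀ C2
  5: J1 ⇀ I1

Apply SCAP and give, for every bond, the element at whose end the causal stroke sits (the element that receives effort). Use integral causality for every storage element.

b3 stroke at J1  (Se1 (Se) sets effort on bond)
b2 stroke at J2  (C1: C, integral causality)
b4 stroke at J3  (prefer integral on C2)
b1 stroke at J2  (0-jn J3 has e-setter on 4)
b0 stroke at J1  (closing 1-jn rule on J2)
b5 stroke at I1  (J1: last free bond brings flow in)

#0 →J1
#1 →J2
#2 →J2
#3 →J1
#4 →J3
#5 →I1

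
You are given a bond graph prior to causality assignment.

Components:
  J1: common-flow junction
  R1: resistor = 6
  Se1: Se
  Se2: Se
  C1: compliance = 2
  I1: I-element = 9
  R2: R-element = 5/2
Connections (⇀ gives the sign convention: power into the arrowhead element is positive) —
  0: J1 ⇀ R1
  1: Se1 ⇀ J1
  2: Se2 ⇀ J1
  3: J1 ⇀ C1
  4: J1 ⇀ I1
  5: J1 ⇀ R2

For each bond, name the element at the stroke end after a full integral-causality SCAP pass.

bond 0 |J1
bond 1 |J1
bond 2 |J1
bond 3 |J1
bond 4 |I1
bond 5 |J1

bond 1 →J1  (Se1: effort source, stroke at far end)
bond 2 →J1  (Se2 (Se) sets effort on bond)
bond 3 →J1  (C1 integral (e out))
bond 4 →I1  (prefer integral on I1)
bond 0 →J1  (J1: bond 4 brought flow, rest push out)
bond 5 →J1  (J1 flow already set via bond 4)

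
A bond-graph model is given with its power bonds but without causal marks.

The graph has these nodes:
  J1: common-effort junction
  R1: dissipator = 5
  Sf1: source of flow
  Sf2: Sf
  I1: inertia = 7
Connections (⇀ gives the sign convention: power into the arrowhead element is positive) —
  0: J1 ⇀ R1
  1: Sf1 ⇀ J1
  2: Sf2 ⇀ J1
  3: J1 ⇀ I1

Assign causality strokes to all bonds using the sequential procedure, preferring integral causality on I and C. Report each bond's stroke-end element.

b0 |J1
b1 |Sf1
b2 |Sf2
b3 |I1

β1 stroke→Sf1  (Sf1 fixes flow; stroke at Sf1)
β2 stroke→Sf2  (source Sf2 imposes f)
β3 stroke→I1  (I1 integral (f out))
β0 stroke→J1  (only one effort-in slot at J1)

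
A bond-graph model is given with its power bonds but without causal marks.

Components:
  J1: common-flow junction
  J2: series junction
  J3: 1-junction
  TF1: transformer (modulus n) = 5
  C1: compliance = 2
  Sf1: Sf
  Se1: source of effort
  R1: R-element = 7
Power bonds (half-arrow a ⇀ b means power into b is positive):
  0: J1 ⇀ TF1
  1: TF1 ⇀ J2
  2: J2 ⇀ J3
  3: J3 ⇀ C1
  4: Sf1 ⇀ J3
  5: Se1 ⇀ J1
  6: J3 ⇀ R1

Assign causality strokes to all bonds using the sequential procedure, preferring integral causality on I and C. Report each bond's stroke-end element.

β4 |Sf1  (Sf1 fixes flow; stroke at Sf1)
β5 |J1  (Se1: effort source, stroke at far end)
β0 |TF1  (only one flow-in slot at J1)
β2 |J3  (common-f at J3 fixed by 4)
β3 |J3  (1-jn J3 has f-setter on 4)
β6 |J3  (J3: bond 4 brought flow, rest push out)
β1 |J2  (TF1 one-in-one-out from 0)

b0 →TF1
b1 →J2
b2 →J3
b3 →J3
b4 →Sf1
b5 →J1
b6 →J3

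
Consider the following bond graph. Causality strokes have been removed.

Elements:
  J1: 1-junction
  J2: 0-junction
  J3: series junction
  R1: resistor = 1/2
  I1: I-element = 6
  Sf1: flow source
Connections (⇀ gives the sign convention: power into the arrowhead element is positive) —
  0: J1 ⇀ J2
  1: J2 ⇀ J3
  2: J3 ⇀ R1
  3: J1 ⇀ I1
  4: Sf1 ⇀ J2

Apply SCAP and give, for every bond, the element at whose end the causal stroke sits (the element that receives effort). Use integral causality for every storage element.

#0 stroke→J1
#1 stroke→J2
#2 stroke→J3
#3 stroke→I1
#4 stroke→Sf1

bond 4 stroke→Sf1  (source Sf1 imposes f)
bond 3 stroke→I1  (I1 integral (f out))
bond 0 stroke→J1  (common-f at J1 fixed by 3)
bond 1 stroke→J2  (closing 0-jn rule on J2)
bond 2 stroke→J3  (J3 flow already set via bond 1)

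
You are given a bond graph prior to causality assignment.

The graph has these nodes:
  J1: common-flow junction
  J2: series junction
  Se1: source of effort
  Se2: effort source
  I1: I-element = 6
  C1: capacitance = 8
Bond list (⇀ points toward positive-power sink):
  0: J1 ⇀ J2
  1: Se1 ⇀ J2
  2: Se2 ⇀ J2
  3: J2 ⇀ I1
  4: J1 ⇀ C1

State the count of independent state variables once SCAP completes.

b1 →J2  (Se1: effort source, stroke at far end)
b2 →J2  (Se2 (Se) sets effort on bond)
b3 →I1  (I1 integral (f out))
b0 →J2  (common-f at J2 fixed by 3)
b4 →J1  (J1: bond 0 brought flow, rest push out)

2  (C1, I1 all integral)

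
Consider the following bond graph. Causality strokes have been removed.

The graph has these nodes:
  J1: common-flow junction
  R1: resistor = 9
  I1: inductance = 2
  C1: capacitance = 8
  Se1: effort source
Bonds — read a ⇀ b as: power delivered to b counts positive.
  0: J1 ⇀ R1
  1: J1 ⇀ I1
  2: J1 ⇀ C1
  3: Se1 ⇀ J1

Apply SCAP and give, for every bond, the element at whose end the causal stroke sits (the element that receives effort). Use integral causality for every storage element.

#3 stroke→J1  (Se1 fixes effort; stroke away)
#1 stroke→I1  (I1 integral (f out))
#0 stroke→J1  (common-f at J1 fixed by 1)
#2 stroke→J1  (1-jn J1 has f-setter on 1)

#0 stroke→J1
#1 stroke→I1
#2 stroke→J1
#3 stroke→J1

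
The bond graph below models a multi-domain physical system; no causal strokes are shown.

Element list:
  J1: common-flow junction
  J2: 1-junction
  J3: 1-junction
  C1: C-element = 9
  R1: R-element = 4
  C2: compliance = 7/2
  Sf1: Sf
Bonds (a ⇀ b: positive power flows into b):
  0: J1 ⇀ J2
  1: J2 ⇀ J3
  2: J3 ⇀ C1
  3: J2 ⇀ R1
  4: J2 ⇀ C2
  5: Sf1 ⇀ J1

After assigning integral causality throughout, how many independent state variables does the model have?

#5 →Sf1  (source Sf1 imposes f)
#0 →J1  (J1 flow already set via bond 5)
#1 →J2  (J2: bond 0 brought flow, rest push out)
#3 →J2  (1-jn J2 has f-setter on 0)
#4 →J2  (J2: bond 0 brought flow, rest push out)
#2 →J3  (J3 flow already set via bond 1)

2  (C1, C2 all integral)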